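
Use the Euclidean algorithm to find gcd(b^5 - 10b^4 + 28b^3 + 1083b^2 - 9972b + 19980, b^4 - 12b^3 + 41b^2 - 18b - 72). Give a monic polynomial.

Euclidean algorithm in ℚ[b]:
  b^5 - 10b^4 + 28b^3 + 1083b^2 - 9972b + 19980 = (b + 2)(b^4 - 12b^3 + 41b^2 - 18b - 72) + (11b^3 + 1019b^2 - 9864b + 20124)
  b^4 - 12b^3 + 41b^2 - 18b - 72 = ((1/11)b - 1151/121)(11b^3 + 1019b^2 - 9864b + 20124) + ((1286334/121)b^2 - (11577006/121)b + 23154012/121)
  11b^3 + 1019b^2 - 9864b + 20124 = ((1331/1286334)b + 67639/643167)((1286334/121)b^2 - (11577006/121)b + 23154012/121) + (0)
Last nonzero remainder: (1286334/121)b^2 - (11577006/121)b + 23154012/121. Dividing through by 1286334/121 gives the monic gcd b^2 - 9b + 18.

b^2 - 9b + 18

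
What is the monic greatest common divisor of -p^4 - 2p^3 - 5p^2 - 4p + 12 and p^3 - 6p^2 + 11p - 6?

Euclidean algorithm in ℚ[p]:
  -p^4 - 2p^3 - 5p^2 - 4p + 12 = (-p - 8)(p^3 - 6p^2 + 11p - 6) + (-42p^2 + 78p - 36)
  p^3 - 6p^2 + 11p - 6 = (-(1/42)p + 29/294)(-42p^2 + 78p - 36) + ((120/49)p - 120/49)
  -42p^2 + 78p - 36 = (-(343/20)p + 147/10)((120/49)p - 120/49) + (0)
Last nonzero remainder: (120/49)p - 120/49. Dividing through by 120/49 gives the monic gcd p - 1.

p - 1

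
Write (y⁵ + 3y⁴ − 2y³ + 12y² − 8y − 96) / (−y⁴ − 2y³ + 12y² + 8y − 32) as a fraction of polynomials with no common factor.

(−y² + y − 6)/(y − 2)

By polynomial division,
  y⁵ + 3y⁴ − 2y³ + 12y² − 8y − 96 = (−y − 1)(−y⁴ − 2y³ + 12y² + 8y − 32) + (8y³ + 32y² − 32y − 128)
  −y⁴ − 2y³ + 12y² + 8y − 32 = (−(1/8)y + 1/4)(8y³ + 32y² − 32y − 128) + (0)
Last nonzero remainder: 8y³ + 32y² − 32y − 128. Dividing through by 8 gives the monic gcd y³ + 4y² − 4y − 16.
Cancel y³ + 4y² − 4y − 16 from numerator and denominator to get the reduced form.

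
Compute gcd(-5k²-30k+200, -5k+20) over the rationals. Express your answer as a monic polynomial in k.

Apply the Euclidean algorithm:
  -5k²-30k+200 = (k+10)(-5k+20) + (0)
Last nonzero remainder: -5k+20. Dividing through by -5 gives the monic gcd k-4.

k-4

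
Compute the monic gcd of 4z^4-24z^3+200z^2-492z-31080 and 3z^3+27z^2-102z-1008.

z+7

Euclidean algorithm in ℚ[z]:
  4z^4-24z^3+200z^2-492z-31080 = ((4/3)z-20)(3z^3+27z^2-102z-1008) + (876z^2-1188z-51240)
  3z^3+27z^2-102z-1008 = ((1/292)z+189/5329)(876z^2-1188z-51240) + ((616104/5329)z+4312728/5329)
  876z^2-1188z-51240 = ((389017/51342)z-1625345/25671)((616104/5329)z+4312728/5329) + (0)
Last nonzero remainder: (616104/5329)z+4312728/5329. Dividing through by 616104/5329 gives the monic gcd z+7.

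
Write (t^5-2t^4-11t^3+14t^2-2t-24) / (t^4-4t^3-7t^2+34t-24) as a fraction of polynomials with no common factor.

Apply the Euclidean algorithm:
  t^5-2t^4-11t^3+14t^2-2t-24 = (t+2)(t^4-4t^3-7t^2+34t-24) + (4t^3-6t^2-46t+24)
  t^4-4t^3-7t^2+34t-24 = ((1/4)t-5/8)(4t^3-6t^2-46t+24) + ((3/4)t^2-(3/4)t-9)
  4t^3-6t^2-46t+24 = ((16/3)t-8/3)((3/4)t^2-(3/4)t-9) + (0)
Last nonzero remainder: (3/4)t^2-(3/4)t-9. Dividing through by 3/4 gives the monic gcd t^2-t-12.
Cancel t^2-t-12 from numerator and denominator to get the reduced form.

(t^3-t^2+2)/(t^2-3t+2)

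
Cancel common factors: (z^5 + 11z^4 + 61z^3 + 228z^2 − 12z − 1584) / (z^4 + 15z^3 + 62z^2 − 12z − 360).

Apply the Euclidean algorithm:
  z^5 + 11z^4 + 61z^3 + 228z^2 − 12z − 1584 = (z − 4)(z^4 + 15z^3 + 62z^2 − 12z − 360) + (59z^3 + 488z^2 + 300z − 3024)
  z^4 + 15z^3 + 62z^2 − 12z − 360 = ((1/59)z + 397/3481)(59z^3 + 488z^2 + 300z − 3024) + ((4386/3481)z^2 + (17544/3481)z − 52632/3481)
  59z^3 + 488z^2 + 300z − 3024 = ((205379/4386)z + 146202/731)((4386/3481)z^2 + (17544/3481)z − 52632/3481) + (0)
Last nonzero remainder: (4386/3481)z^2 + (17544/3481)z − 52632/3481. Dividing through by 4386/3481 gives the monic gcd z^2 + 4z − 12.
Cancel z^2 + 4z − 12 from numerator and denominator to get the reduced form.

(z^3 + 7z^2 + 45z + 132)/(z^2 + 11z + 30)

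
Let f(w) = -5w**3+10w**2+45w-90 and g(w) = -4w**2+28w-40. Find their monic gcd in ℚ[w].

Repeated division with remainder:
  -5w**3+10w**2+45w-90 = ((5/4)w+25/4)(-4w**2+28w-40) + (-80w+160)
  -4w**2+28w-40 = ((1/20)w-1/4)(-80w+160) + (0)
Last nonzero remainder: -80w+160. Dividing through by -80 gives the monic gcd w-2.

w-2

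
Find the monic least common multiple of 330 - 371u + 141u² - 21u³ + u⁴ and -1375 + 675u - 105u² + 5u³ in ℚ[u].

Euclidean algorithm in ℚ[u]:
  u⁴ - 21u³ + 141u² - 371u + 330 = ((1/5)u)(5u³ - 105u² + 675u - 1375) + (6u² - 96u + 330)
  5u³ - 105u² + 675u - 1375 = ((5/6)u - 25/6)(6u² - 96u + 330) + (0)
Last nonzero remainder: 6u² - 96u + 330. Dividing through by 6 gives the monic gcd u² - 16u + 55.
Then lcm(f, g) = f·g / gcd(f, g); expanding and making the result monic gives the answer.

-1650 + 2185u - 1076u² + 246u³ - 26u⁴ + u⁵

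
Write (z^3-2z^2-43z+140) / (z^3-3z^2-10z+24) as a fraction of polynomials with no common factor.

(z^2+2z-35)/(z^2+z-6)

By polynomial division,
  z^3-2z^2-43z+140 = (z^3-3z^2-10z+24) + (z^2-33z+116)
  z^3-3z^2-10z+24 = (z+30)(z^2-33z+116) + (864z-3456)
  z^2-33z+116 = ((1/864)z-29/864)(864z-3456) + (0)
Last nonzero remainder: 864z-3456. Dividing through by 864 gives the monic gcd z-4.
Cancel z-4 from numerator and denominator to get the reduced form.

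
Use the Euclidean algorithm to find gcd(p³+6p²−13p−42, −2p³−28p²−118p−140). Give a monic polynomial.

p²+9p+14

Apply the Euclidean algorithm:
  p³+6p²−13p−42 = (−1/2)(−2p³−28p²−118p−140) + (−8p²−72p−112)
  −2p³−28p²−118p−140 = ((1/4)p+5/4)(−8p²−72p−112) + (0)
Last nonzero remainder: −8p²−72p−112. Dividing through by −8 gives the monic gcd p²+9p+14.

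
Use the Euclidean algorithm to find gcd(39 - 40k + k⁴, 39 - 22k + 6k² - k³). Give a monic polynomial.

By polynomial division,
  k⁴ - 40k + 39 = (-k - 6)(-k³ + 6k² - 22k + 39) + (14k² - 133k + 273)
  -k³ + 6k² - 22k + 39 = (-(1/14)k - 1/4)(14k² - 133k + 273) + (-(143/4)k + 429/4)
  14k² - 133k + 273 = (-(56/143)k + 28/11)(-(143/4)k + 429/4) + (0)
Last nonzero remainder: -(143/4)k + 429/4. Dividing through by -143/4 gives the monic gcd k - 3.

-3 + k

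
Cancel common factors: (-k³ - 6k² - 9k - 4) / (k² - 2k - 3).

Euclidean algorithm in ℚ[k]:
  -k³ - 6k² - 9k - 4 = (-k - 8)(k² - 2k - 3) + (-28k - 28)
  k² - 2k - 3 = (-(1/28)k + 3/28)(-28k - 28) + (0)
Last nonzero remainder: -28k - 28. Dividing through by -28 gives the monic gcd k + 1.
Cancel k + 1 from numerator and denominator to get the reduced form.

(-k² - 5k - 4)/(k - 3)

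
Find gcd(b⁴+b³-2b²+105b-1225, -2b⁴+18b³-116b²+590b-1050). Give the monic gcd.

b³-6b²+40b-175

Repeated division with remainder:
  b⁴+b³-2b²+105b-1225 = (-1/2)(-2b⁴+18b³-116b²+590b-1050) + (10b³-60b²+400b-1750)
  -2b⁴+18b³-116b²+590b-1050 = (-(1/5)b+3/5)(10b³-60b²+400b-1750) + (0)
Last nonzero remainder: 10b³-60b²+400b-1750. Dividing through by 10 gives the monic gcd b³-6b²+40b-175.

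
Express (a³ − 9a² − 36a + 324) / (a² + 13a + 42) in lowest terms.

Euclidean algorithm in ℚ[a]:
  a³ − 9a² − 36a + 324 = (a − 22)(a² + 13a + 42) + (208a + 1248)
  a² + 13a + 42 = ((1/208)a + 7/208)(208a + 1248) + (0)
Last nonzero remainder: 208a + 1248. Dividing through by 208 gives the monic gcd a + 6.
Cancel a + 6 from numerator and denominator to get the reduced form.

(a² − 15a + 54)/(a + 7)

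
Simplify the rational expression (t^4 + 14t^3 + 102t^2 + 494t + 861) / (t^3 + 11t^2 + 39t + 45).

(t^3 + 11t^2 + 69t + 287)/(t^2 + 8t + 15)

Apply the Euclidean algorithm:
  t^4 + 14t^3 + 102t^2 + 494t + 861 = (t + 3)(t^3 + 11t^2 + 39t + 45) + (30t^2 + 332t + 726)
  t^3 + 11t^2 + 39t + 45 = ((1/30)t - 1/450)(30t^2 + 332t + 726) + ((3496/225)t + 3496/75)
  30t^2 + 332t + 726 = ((3375/1748)t + 27225/1748)((3496/225)t + 3496/75) + (0)
Last nonzero remainder: (3496/225)t + 3496/75. Dividing through by 3496/225 gives the monic gcd t + 3.
Cancel t + 3 from numerator and denominator to get the reduced form.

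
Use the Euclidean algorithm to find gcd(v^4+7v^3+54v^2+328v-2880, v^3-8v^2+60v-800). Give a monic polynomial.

v^2+2v+80

By polynomial division,
  v^4+7v^3+54v^2+328v-2880 = (v+15)(v^3-8v^2+60v-800) + (114v^2+228v+9120)
  v^3-8v^2+60v-800 = ((1/114)v-5/57)(114v^2+228v+9120) + (0)
Last nonzero remainder: 114v^2+228v+9120. Dividing through by 114 gives the monic gcd v^2+2v+80.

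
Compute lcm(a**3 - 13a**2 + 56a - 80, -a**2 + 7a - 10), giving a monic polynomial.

By polynomial division,
  a**3 - 13a**2 + 56a - 80 = (-a + 6)(-a**2 + 7a - 10) + (4a - 20)
  -a**2 + 7a - 10 = (-(1/4)a + 1/2)(4a - 20) + (0)
Last nonzero remainder: 4a - 20. Dividing through by 4 gives the monic gcd a - 5.
Then lcm(f, g) = f·g / gcd(f, g); expanding and making the result monic gives the answer.

a**4 - 15a**3 + 82a**2 - 192a + 160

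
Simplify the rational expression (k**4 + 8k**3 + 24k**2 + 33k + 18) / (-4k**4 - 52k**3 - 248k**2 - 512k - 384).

(-k**2 - 3k - 3)/(4k**2 + 32k + 64)

By polynomial division,
  k**4 + 8k**3 + 24k**2 + 33k + 18 = (-1/4)(-4k**4 - 52k**3 - 248k**2 - 512k - 384) + (-5k**3 - 38k**2 - 95k - 78)
  -4k**4 - 52k**3 - 248k**2 - 512k - 384 = ((4/5)k + 108/25)(-5k**3 - 38k**2 - 95k - 78) + (-(196/25)k**2 - (196/5)k - 1176/25)
  -5k**3 - 38k**2 - 95k - 78 = ((125/196)k + 325/196)(-(196/25)k**2 - (196/5)k - 1176/25) + (0)
Last nonzero remainder: -(196/25)k**2 - (196/5)k - 1176/25. Dividing through by -196/25 gives the monic gcd k**2 + 5k + 6.
Cancel k**2 + 5k + 6 from numerator and denominator to get the reduced form.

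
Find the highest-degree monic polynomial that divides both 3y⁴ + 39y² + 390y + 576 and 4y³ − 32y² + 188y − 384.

y² − 5y + 32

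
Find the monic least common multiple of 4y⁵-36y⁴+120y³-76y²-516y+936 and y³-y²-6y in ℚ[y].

y⁶-9y⁵+30y⁴-19y³-129y²+234y

Apply the Euclidean algorithm:
  4y⁵-36y⁴+120y³-76y²-516y+936 = (4y²-32y+112)(y³-y²-6y) + (-156y²+156y+936)
  y³-y²-6y = (-(1/156)y)(-156y²+156y+936) + (0)
Last nonzero remainder: -156y²+156y+936. Dividing through by -156 gives the monic gcd y²-y-6.
Then lcm(f, g) = f·g / gcd(f, g); expanding and making the result monic gives the answer.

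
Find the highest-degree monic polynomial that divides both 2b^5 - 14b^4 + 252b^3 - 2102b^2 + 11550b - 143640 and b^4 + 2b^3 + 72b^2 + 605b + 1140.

Euclidean algorithm in ℚ[b]:
  2b^5 - 14b^4 + 252b^3 - 2102b^2 + 11550b - 143640 = (2b - 18)(b^4 + 2b^3 + 72b^2 + 605b + 1140) + (144b^3 - 2016b^2 + 20160b - 123120)
  b^4 + 2b^3 + 72b^2 + 605b + 1140 = ((1/144)b + 1/9)(144b^3 - 2016b^2 + 20160b - 123120) + (156b^2 - 780b + 14820)
  144b^3 - 2016b^2 + 20160b - 123120 = ((12/13)b - 108/13)(156b^2 - 780b + 14820) + (0)
Last nonzero remainder: 156b^2 - 780b + 14820. Dividing through by 156 gives the monic gcd b^2 - 5b + 95.

b^2 - 5b + 95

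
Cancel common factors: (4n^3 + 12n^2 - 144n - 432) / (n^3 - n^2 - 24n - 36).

(4n + 24)/(n + 2)

Euclidean algorithm in ℚ[n]:
  4n^3 + 12n^2 - 144n - 432 = (4)(n^3 - n^2 - 24n - 36) + (16n^2 - 48n - 288)
  n^3 - n^2 - 24n - 36 = ((1/16)n + 1/8)(16n^2 - 48n - 288) + (0)
Last nonzero remainder: 16n^2 - 48n - 288. Dividing through by 16 gives the monic gcd n^2 - 3n - 18.
Cancel n^2 - 3n - 18 from numerator and denominator to get the reduced form.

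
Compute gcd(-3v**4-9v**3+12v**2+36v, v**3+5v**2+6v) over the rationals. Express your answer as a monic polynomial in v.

v**3+5v**2+6v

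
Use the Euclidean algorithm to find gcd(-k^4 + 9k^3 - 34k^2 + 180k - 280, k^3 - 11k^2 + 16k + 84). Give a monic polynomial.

k - 7

Repeated division with remainder:
  -k^4 + 9k^3 - 34k^2 + 180k - 280 = (-k - 2)(k^3 - 11k^2 + 16k + 84) + (-40k^2 + 296k - 112)
  k^3 - 11k^2 + 16k + 84 = (-(1/40)k + 9/100)(-40k^2 + 296k - 112) + (-(336/25)k + 2352/25)
  -40k^2 + 296k - 112 = ((125/42)k - 25/21)(-(336/25)k + 2352/25) + (0)
Last nonzero remainder: -(336/25)k + 2352/25. Dividing through by -336/25 gives the monic gcd k - 7.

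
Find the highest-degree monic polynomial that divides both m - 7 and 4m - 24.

1

Apply the Euclidean algorithm:
  m - 7 = (1/4)(4m - 24) + (-1)
  4m - 24 = (-4m + 24)(-1) + (0)
The last nonzero remainder is the constant -1, so the polynomials are coprime and gcd = 1.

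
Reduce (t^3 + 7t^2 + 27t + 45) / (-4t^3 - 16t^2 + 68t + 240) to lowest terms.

(-t^2 - 4t - 15)/(4t^2 + 4t - 80)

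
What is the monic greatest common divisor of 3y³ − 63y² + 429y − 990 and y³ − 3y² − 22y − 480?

y − 10

Euclidean algorithm in ℚ[y]:
  3y³ − 63y² + 429y − 990 = (3)(y³ − 3y² − 22y − 480) + (−54y² + 495y + 450)
  y³ − 3y² − 22y − 480 = (−(1/54)y − 37/324)(−54y² + 495y + 450) + ((1543/36)y − 7715/18)
  −54y² + 495y + 450 = (−(1944/1543)y − 1620/1543)((1543/36)y − 7715/18) + (0)
Last nonzero remainder: (1543/36)y − 7715/18. Dividing through by 1543/36 gives the monic gcd y − 10.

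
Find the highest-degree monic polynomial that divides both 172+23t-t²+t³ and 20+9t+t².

Repeated division with remainder:
  t³-t²+23t+172 = (t-10)(t²+9t+20) + (93t+372)
  t²+9t+20 = ((1/93)t+5/93)(93t+372) + (0)
Last nonzero remainder: 93t+372. Dividing through by 93 gives the monic gcd t+4.

4+t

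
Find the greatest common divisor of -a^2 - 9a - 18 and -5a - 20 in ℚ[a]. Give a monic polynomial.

1

By polynomial division,
  -a^2 - 9a - 18 = ((1/5)a + 1)(-5a - 20) + (2)
  -5a - 20 = (-(5/2)a - 10)(2) + (0)
The last nonzero remainder is the constant 2, so the polynomials are coprime and gcd = 1.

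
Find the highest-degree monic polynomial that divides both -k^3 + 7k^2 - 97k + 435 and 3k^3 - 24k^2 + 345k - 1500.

k - 5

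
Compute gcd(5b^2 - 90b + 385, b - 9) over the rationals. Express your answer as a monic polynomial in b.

1

By polynomial division,
  5b^2 - 90b + 385 = (5b - 45)(b - 9) + (-20)
  b - 9 = (-(1/20)b + 9/20)(-20) + (0)
The last nonzero remainder is the constant -20, so the polynomials are coprime and gcd = 1.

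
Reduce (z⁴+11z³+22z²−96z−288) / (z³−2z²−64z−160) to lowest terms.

Apply the Euclidean algorithm:
  z⁴+11z³+22z²−96z−288 = (z+13)(z³−2z²−64z−160) + (112z²+896z+1792)
  z³−2z²−64z−160 = ((1/112)z−5/56)(112z²+896z+1792) + (0)
Last nonzero remainder: 112z²+896z+1792. Dividing through by 112 gives the monic gcd z²+8z+16.
Cancel z²+8z+16 from numerator and denominator to get the reduced form.

(z²+3z−18)/(z−10)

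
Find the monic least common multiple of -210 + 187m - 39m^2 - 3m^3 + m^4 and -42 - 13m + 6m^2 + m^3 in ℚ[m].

-420 + 164m + 109m^2 - 45m^3 - m^4 + m^5

Repeated division with remainder:
  m^4 - 3m^3 - 39m^2 + 187m - 210 = (m - 9)(m^3 + 6m^2 - 13m - 42) + (28m^2 + 112m - 588)
  m^3 + 6m^2 - 13m - 42 = ((1/28)m + 1/14)(28m^2 + 112m - 588) + (0)
Last nonzero remainder: 28m^2 + 112m - 588. Dividing through by 28 gives the monic gcd m^2 + 4m - 21.
Then lcm(f, g) = f·g / gcd(f, g); expanding and making the result monic gives the answer.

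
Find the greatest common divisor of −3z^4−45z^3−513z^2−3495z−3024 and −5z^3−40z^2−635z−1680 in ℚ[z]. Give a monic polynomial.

z^2+5z+112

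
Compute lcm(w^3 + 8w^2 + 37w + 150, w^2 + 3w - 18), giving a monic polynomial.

w^4 + 5w^3 + 13w^2 + 39w - 450

By polynomial division,
  w^3 + 8w^2 + 37w + 150 = (w + 5)(w^2 + 3w - 18) + (40w + 240)
  w^2 + 3w - 18 = ((1/40)w - 3/40)(40w + 240) + (0)
Last nonzero remainder: 40w + 240. Dividing through by 40 gives the monic gcd w + 6.
Then lcm(f, g) = f·g / gcd(f, g); expanding and making the result monic gives the answer.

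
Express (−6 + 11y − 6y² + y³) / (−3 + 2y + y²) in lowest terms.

(6 − 5y + y²)/(3 + y)

Apply the Euclidean algorithm:
  y³ − 6y² + 11y − 6 = (y − 8)(y² + 2y − 3) + (30y − 30)
  y² + 2y − 3 = ((1/30)y + 1/10)(30y − 30) + (0)
Last nonzero remainder: 30y − 30. Dividing through by 30 gives the monic gcd y − 1.
Cancel y − 1 from numerator and denominator to get the reduced form.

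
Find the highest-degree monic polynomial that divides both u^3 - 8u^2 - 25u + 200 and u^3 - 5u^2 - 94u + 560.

u - 8

Apply the Euclidean algorithm:
  u^3 - 8u^2 - 25u + 200 = (u^3 - 5u^2 - 94u + 560) + (-3u^2 + 69u - 360)
  u^3 - 5u^2 - 94u + 560 = (-(1/3)u - 6)(-3u^2 + 69u - 360) + (200u - 1600)
  -3u^2 + 69u - 360 = (-(3/200)u + 9/40)(200u - 1600) + (0)
Last nonzero remainder: 200u - 1600. Dividing through by 200 gives the monic gcd u - 8.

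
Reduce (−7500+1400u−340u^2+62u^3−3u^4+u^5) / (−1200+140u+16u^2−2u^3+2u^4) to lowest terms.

By polynomial division,
  u^5−3u^4+62u^3−340u^2+1400u−7500 = ((1/2)u−1)(2u^4−2u^3+16u^2+140u−1200) + (52u^3−394u^2+2140u−8700)
  2u^4−2u^3+16u^2+140u−1200 = ((1/26)u+171/676)(52u^3−394u^2+2140u−8700) + ((11275/338)u^2−(11275/169)u+169125/169)
  52u^3−394u^2+2140u−8700 = ((17576/11275)u−19604/2255)((11275/338)u^2−(11275/169)u+169125/169) + (0)
Last nonzero remainder: (11275/338)u^2−(11275/169)u+169125/169. Dividing through by 11275/338 gives the monic gcd u^2−2u+30.
Cancel u^2−2u+30 from numerator and denominator to get the reduced form.

(−250+30u−u^2+u^3)/(−40+2u+2u^2)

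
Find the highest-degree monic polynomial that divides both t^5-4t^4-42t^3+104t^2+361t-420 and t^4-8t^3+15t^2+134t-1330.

By polynomial division,
  t^5-4t^4-42t^3+104t^2+361t-420 = (t+4)(t^4-8t^3+15t^2+134t-1330) + (-25t^3-90t^2+1155t+4900)
  t^4-8t^3+15t^2+134t-1330 = (-(1/25)t+58/125)(-25t^3-90t^2+1155t+4900) + ((2574/25)t^2-(5148/25)t-18018/5)
  -25t^3-90t^2+1155t+4900 = (-(625/2574)t-1750/1287)((2574/25)t^2-(5148/25)t-18018/5) + (0)
Last nonzero remainder: (2574/25)t^2-(5148/25)t-18018/5. Dividing through by 2574/25 gives the monic gcd t^2-2t-35.

t^2-2t-35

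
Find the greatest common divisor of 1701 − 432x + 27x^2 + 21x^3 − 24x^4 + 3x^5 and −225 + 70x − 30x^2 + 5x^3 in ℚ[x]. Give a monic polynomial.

Apply the Euclidean algorithm:
  3x^5 − 24x^4 + 21x^3 + 27x^2 − 432x + 1701 = ((3/5)x^2 − (6/5)x − 57/5)(5x^3 − 30x^2 + 70x − 225) + (−96x^2 + 96x − 864)
  5x^3 − 30x^2 + 70x − 225 = (−(5/96)x + 25/96)(−96x^2 + 96x − 864) + (0)
Last nonzero remainder: −96x^2 + 96x − 864. Dividing through by −96 gives the monic gcd x^2 − x + 9.

9 − x + x^2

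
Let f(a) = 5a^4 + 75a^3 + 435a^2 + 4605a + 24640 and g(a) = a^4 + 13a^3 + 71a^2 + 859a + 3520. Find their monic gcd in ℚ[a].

a^3 + 8a^2 + 31a + 704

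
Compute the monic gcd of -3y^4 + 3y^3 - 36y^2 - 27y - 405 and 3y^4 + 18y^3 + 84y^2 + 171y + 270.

y^2 + 3y + 9

By polynomial division,
  -3y^4 + 3y^3 - 36y^2 - 27y - 405 = (-1)(3y^4 + 18y^3 + 84y^2 + 171y + 270) + (21y^3 + 48y^2 + 144y - 135)
  3y^4 + 18y^3 + 84y^2 + 171y + 270 = ((1/7)y + 26/49)(21y^3 + 48y^2 + 144y - 135) + ((1860/49)y^2 + (5580/49)y + 16740/49)
  21y^3 + 48y^2 + 144y - 135 = ((343/620)y - 49/124)((1860/49)y^2 + (5580/49)y + 16740/49) + (0)
Last nonzero remainder: (1860/49)y^2 + (5580/49)y + 16740/49. Dividing through by 1860/49 gives the monic gcd y^2 + 3y + 9.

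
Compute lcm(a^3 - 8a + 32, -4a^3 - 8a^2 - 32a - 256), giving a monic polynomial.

a^5 - 2a^4 + 8a^3 + 48a^2 - 192a + 512

Euclidean algorithm in ℚ[a]:
  a^3 - 8a + 32 = (-1/4)(-4a^3 - 8a^2 - 32a - 256) + (-2a^2 - 16a - 32)
  -4a^3 - 8a^2 - 32a - 256 = (2a - 12)(-2a^2 - 16a - 32) + (-160a - 640)
  -2a^2 - 16a - 32 = ((1/80)a + 1/20)(-160a - 640) + (0)
Last nonzero remainder: -160a - 640. Dividing through by -160 gives the monic gcd a + 4.
Then lcm(f, g) = f·g / gcd(f, g); expanding and making the result monic gives the answer.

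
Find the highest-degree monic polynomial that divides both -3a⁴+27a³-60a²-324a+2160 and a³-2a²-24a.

a²-2a-24

Apply the Euclidean algorithm:
  -3a⁴+27a³-60a²-324a+2160 = (-3a+21)(a³-2a²-24a) + (-90a²+180a+2160)
  a³-2a²-24a = (-(1/90)a)(-90a²+180a+2160) + (0)
Last nonzero remainder: -90a²+180a+2160. Dividing through by -90 gives the monic gcd a²-2a-24.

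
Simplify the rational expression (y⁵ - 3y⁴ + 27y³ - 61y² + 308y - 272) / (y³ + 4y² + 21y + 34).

(y³ - 5y² + 20y - 16)/(y + 2)

Apply the Euclidean algorithm:
  y⁵ - 3y⁴ + 27y³ - 61y² + 308y - 272 = (y² - 7y + 34)(y³ + 4y² + 21y + 34) + (-84y² - 168y - 1428)
  y³ + 4y² + 21y + 34 = (-(1/84)y - 1/42)(-84y² - 168y - 1428) + (0)
Last nonzero remainder: -84y² - 168y - 1428. Dividing through by -84 gives the monic gcd y² + 2y + 17.
Cancel y² + 2y + 17 from numerator and denominator to get the reduced form.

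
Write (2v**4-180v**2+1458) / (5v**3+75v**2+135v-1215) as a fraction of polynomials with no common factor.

(2v**2-12v-54)/(5v+45)

By polynomial division,
  2v**4-180v**2+1458 = ((2/5)v-6)(5v**3+75v**2+135v-1215) + (216v**2+1296v-5832)
  5v**3+75v**2+135v-1215 = ((5/216)v+5/24)(216v**2+1296v-5832) + (0)
Last nonzero remainder: 216v**2+1296v-5832. Dividing through by 216 gives the monic gcd v**2+6v-27.
Cancel v**2+6v-27 from numerator and denominator to get the reduced form.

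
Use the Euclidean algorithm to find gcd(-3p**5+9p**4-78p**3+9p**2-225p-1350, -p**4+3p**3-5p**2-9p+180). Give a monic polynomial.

Apply the Euclidean algorithm:
  -3p**5+9p**4-78p**3+9p**2-225p-1350 = (3p)(-p**4+3p**3-5p**2-9p+180) + (-63p**3+36p**2-765p-1350)
  -p**4+3p**3-5p**2-9p+180 = ((1/63)p-17/441)(-63p**3+36p**2-765p-1350) + ((418/49)p**2-(836/49)p+6270/49)
  -63p**3+36p**2-765p-1350 = (-(3087/418)p-2205/209)((418/49)p**2-(836/49)p+6270/49) + (0)
Last nonzero remainder: (418/49)p**2-(836/49)p+6270/49. Dividing through by 418/49 gives the monic gcd p**2-2p+15.

p**2-2p+15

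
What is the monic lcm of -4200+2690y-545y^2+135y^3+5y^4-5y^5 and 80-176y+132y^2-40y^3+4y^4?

Apply the Euclidean algorithm:
  -5y^5+5y^4+135y^3-545y^2+2690y-4200 = (-(5/4)y-45/4)(4y^4-40y^3+132y^2-176y+80) + (-150y^3+720y^2+810y-3300)
  4y^4-40y^3+132y^2-176y+80 = (-(2/75)y+52/375)(-150y^3+720y^2+810y-3300) + ((1344/25)y^2-(9408/25)y+2688/5)
  -150y^3+720y^2+810y-3300 = (-(625/224)y-1375/224)((1344/25)y^2-(9408/25)y+2688/5) + (0)
Last nonzero remainder: (1344/25)y^2-(9408/25)y+2688/5. Dividing through by 1344/25 gives the monic gcd y^2-7y+10.
Then lcm(f, g) = f·g / gcd(f, g); expanding and making the result monic gives the answer.

1680-3596y+2672y^2-919y^3+188y^4-22y^5-4y^6+y^7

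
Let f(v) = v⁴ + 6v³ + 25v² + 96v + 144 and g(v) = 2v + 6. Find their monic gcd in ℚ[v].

v + 3

By polynomial division,
  v⁴ + 6v³ + 25v² + 96v + 144 = ((1/2)v³ + (3/2)v² + 8v + 24)(2v + 6) + (0)
Last nonzero remainder: 2v + 6. Dividing through by 2 gives the monic gcd v + 3.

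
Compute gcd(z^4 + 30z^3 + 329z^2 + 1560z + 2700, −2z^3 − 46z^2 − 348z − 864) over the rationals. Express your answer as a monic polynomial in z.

Repeated division with remainder:
  z^4 + 30z^3 + 329z^2 + 1560z + 2700 = (−(1/2)z − 7/2)(−2z^3 − 46z^2 − 348z − 864) + (−6z^2 − 90z − 324)
  −2z^3 − 46z^2 − 348z − 864 = ((1/3)z + 8/3)(−6z^2 − 90z − 324) + (0)
Last nonzero remainder: −6z^2 − 90z − 324. Dividing through by −6 gives the monic gcd z^2 + 15z + 54.

z^2 + 15z + 54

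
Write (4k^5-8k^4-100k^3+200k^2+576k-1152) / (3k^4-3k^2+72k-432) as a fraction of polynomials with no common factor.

(4k^3-12k^2-40k+96)/(3k^2-3k+36)

Apply the Euclidean algorithm:
  4k^5-8k^4-100k^3+200k^2+576k-1152 = ((4/3)k-8/3)(3k^4-3k^2+72k-432) + (-96k^3+96k^2+1344k-2304)
  3k^4-3k^2+72k-432 = (-(1/32)k-1/32)(-96k^3+96k^2+1344k-2304) + (42k^2+42k-504)
  -96k^3+96k^2+1344k-2304 = (-(16/7)k+32/7)(42k^2+42k-504) + (0)
Last nonzero remainder: 42k^2+42k-504. Dividing through by 42 gives the monic gcd k^2+k-12.
Cancel k^2+k-12 from numerator and denominator to get the reduced form.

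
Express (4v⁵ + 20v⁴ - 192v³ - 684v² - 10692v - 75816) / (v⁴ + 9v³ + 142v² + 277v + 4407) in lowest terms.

(4v³ + 24v² - 324v - 1944)/(v² + 10v + 113)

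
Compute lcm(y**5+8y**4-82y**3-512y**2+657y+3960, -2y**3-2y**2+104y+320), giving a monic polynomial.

y**6+12y**5-50y**4-840y**3-1391y**2+6588y+15840

By polynomial division,
  y**5+8y**4-82y**3-512y**2+657y+3960 = (-(1/2)y**2-(7/2)y+37/2)(-2y**3-2y**2+104y+320) + (49y**2-147y-1960)
  -2y**3-2y**2+104y+320 = (-(2/49)y-8/49)(49y**2-147y-1960) + (0)
Last nonzero remainder: 49y**2-147y-1960. Dividing through by 49 gives the monic gcd y**2-3y-40.
Then lcm(f, g) = f·g / gcd(f, g); expanding and making the result monic gives the answer.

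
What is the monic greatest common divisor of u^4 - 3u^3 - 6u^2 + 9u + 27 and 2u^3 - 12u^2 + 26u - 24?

By polynomial division,
  u^4 - 3u^3 - 6u^2 + 9u + 27 = ((1/2)u + 3/2)(2u^3 - 12u^2 + 26u - 24) + (-u^2 - 18u + 63)
  2u^3 - 12u^2 + 26u - 24 = (-2u + 48)(-u^2 - 18u + 63) + (1016u - 3048)
  -u^2 - 18u + 63 = (-(1/1016)u - 21/1016)(1016u - 3048) + (0)
Last nonzero remainder: 1016u - 3048. Dividing through by 1016 gives the monic gcd u - 3.

u - 3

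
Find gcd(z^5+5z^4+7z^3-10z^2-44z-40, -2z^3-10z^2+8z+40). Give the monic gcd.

z^2-4

Euclidean algorithm in ℚ[z]:
  z^5+5z^4+7z^3-10z^2-44z-40 = (-(1/2)z^2-11/2)(-2z^3-10z^2+8z+40) + (-45z^2+180)
  -2z^3-10z^2+8z+40 = ((2/45)z+2/9)(-45z^2+180) + (0)
Last nonzero remainder: -45z^2+180. Dividing through by -45 gives the monic gcd z^2-4.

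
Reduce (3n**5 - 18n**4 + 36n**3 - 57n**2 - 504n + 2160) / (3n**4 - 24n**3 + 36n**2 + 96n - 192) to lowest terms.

Apply the Euclidean algorithm:
  3n**5 - 18n**4 + 36n**3 - 57n**2 - 504n + 2160 = (n + 2)(3n**4 - 24n**3 + 36n**2 + 96n - 192) + (48n**3 - 225n**2 - 504n + 2544)
  3n**4 - 24n**3 + 36n**2 + 96n - 192 = ((1/16)n - 53/256)(48n**3 - 225n**2 - 504n + 2544) + ((5355/256)n**2 - (5355/32)n + 5355/16)
  48n**3 - 225n**2 - 504n + 2544 = ((4096/1785)n + 13568/1785)((5355/256)n**2 - (5355/32)n + 5355/16) + (0)
Last nonzero remainder: (5355/256)n**2 - (5355/32)n + 5355/16. Dividing through by 5355/256 gives the monic gcd n**2 - 8n + 16.
Cancel n**2 - 8n + 16 from numerator and denominator to get the reduced form.

(n**3 + 2n**2 + 12n + 45)/(n**2 - 4)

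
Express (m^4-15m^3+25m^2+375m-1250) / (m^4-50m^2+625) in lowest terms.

Euclidean algorithm in ℚ[m]:
  m^4-15m^3+25m^2+375m-1250 = (m^4-50m^2+625) + (-15m^3+75m^2+375m-1875)
  m^4-50m^2+625 = (-(1/15)m-1/3)(-15m^3+75m^2+375m-1875) + (0)
Last nonzero remainder: -15m^3+75m^2+375m-1875. Dividing through by -15 gives the monic gcd m^3-5m^2-25m+125.
Cancel m^3-5m^2-25m+125 from numerator and denominator to get the reduced form.

(m-10)/(m+5)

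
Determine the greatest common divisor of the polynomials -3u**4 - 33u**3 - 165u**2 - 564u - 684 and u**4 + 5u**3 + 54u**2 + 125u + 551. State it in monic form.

u**2 + 3u + 19

Repeated division with remainder:
  -3u**4 - 33u**3 - 165u**2 - 564u - 684 = (-3)(u**4 + 5u**3 + 54u**2 + 125u + 551) + (-18u**3 - 3u**2 - 189u + 969)
  u**4 + 5u**3 + 54u**2 + 125u + 551 = (-(1/18)u - 29/108)(-18u**3 - 3u**2 - 189u + 969) + ((1537/36)u**2 + (1537/12)u + 29203/36)
  -18u**3 - 3u**2 - 189u + 969 = (-(648/1537)u + 1836/1537)((1537/36)u**2 + (1537/12)u + 29203/36) + (0)
Last nonzero remainder: (1537/36)u**2 + (1537/12)u + 29203/36. Dividing through by 1537/36 gives the monic gcd u**2 + 3u + 19.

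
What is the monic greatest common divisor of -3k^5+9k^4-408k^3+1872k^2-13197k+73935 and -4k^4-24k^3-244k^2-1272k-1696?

By polynomial division,
  -3k^5+9k^4-408k^3+1872k^2-13197k+73935 = ((3/4)k-27/4)(-4k^4-24k^3-244k^2-1272k-1696) + (-387k^3+1179k^2-20511k+62487)
  -4k^4-24k^3-244k^2-1272k-1696 = ((4/387)k+1556/16641)(-387k^3+1179k^2-20511k+62487) + (-(263004/1849)k^2-13939212/1849)
  -387k^3+1179k^2-20511k+62487 = ((238521/87668)k-726657/87668)(-(263004/1849)k^2-13939212/1849) + (0)
Last nonzero remainder: -(263004/1849)k^2-13939212/1849. Dividing through by -263004/1849 gives the monic gcd k^2+53.

k^2+53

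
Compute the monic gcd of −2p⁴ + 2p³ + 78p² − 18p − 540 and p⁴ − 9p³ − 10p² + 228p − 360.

By polynomial division,
  −2p⁴ + 2p³ + 78p² − 18p − 540 = (−2)(p⁴ − 9p³ − 10p² + 228p − 360) + (−16p³ + 58p² + 438p − 1260)
  p⁴ − 9p³ − 10p² + 228p − 360 = (−(1/16)p + 43/128)(−16p³ + 58p² + 438p − 1260) + (−(135/64)p² + (135/64)p + 2025/32)
  −16p³ + 58p² + 438p − 1260 = ((1024/135)p − 896/45)(−(135/64)p² + (135/64)p + 2025/32) + (0)
Last nonzero remainder: −(135/64)p² + (135/64)p + 2025/32. Dividing through by −135/64 gives the monic gcd p² − p − 30.

p² − p − 30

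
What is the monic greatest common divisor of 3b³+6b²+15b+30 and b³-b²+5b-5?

Apply the Euclidean algorithm:
  3b³+6b²+15b+30 = (3)(b³-b²+5b-5) + (9b²+45)
  b³-b²+5b-5 = ((1/9)b-1/9)(9b²+45) + (0)
Last nonzero remainder: 9b²+45. Dividing through by 9 gives the monic gcd b²+5.

b²+5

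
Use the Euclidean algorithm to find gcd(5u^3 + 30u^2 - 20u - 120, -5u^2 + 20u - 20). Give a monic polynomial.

u - 2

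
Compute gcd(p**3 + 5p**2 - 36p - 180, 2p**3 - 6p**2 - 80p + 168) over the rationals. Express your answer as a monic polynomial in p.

p + 6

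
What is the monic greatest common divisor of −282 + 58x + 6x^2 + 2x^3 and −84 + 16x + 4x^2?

Apply the Euclidean algorithm:
  2x^3 + 6x^2 + 58x − 282 = ((1/2)x − 1/2)(4x^2 + 16x − 84) + (108x − 324)
  4x^2 + 16x − 84 = ((1/27)x + 7/27)(108x − 324) + (0)
Last nonzero remainder: 108x − 324. Dividing through by 108 gives the monic gcd x − 3.

−3 + x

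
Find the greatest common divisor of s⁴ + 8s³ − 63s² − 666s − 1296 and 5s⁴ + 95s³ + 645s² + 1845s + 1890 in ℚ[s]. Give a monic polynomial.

Apply the Euclidean algorithm:
  s⁴ + 8s³ − 63s² − 666s − 1296 = (1/5)(5s⁴ + 95s³ + 645s² + 1845s + 1890) + (−11s³ − 192s² − 1035s − 1674)
  5s⁴ + 95s³ + 645s² + 1845s + 1890 = (−(5/11)s − 85/121)(−11s³ − 192s² − 1035s − 1674) + ((4800/121)s² + (43200/121)s + 86400/121)
  −11s³ − 192s² − 1035s − 1674 = (−(1331/4800)s − 3751/1600)((4800/121)s² + (43200/121)s + 86400/121) + (0)
Last nonzero remainder: (4800/121)s² + (43200/121)s + 86400/121. Dividing through by 4800/121 gives the monic gcd s² + 9s + 18.

s² + 9s + 18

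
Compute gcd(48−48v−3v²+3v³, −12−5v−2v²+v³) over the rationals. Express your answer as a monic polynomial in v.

−4+v

Repeated division with remainder:
  3v³−3v²−48v+48 = (3)(v³−2v²−5v−12) + (3v²−33v+84)
  v³−2v²−5v−12 = ((1/3)v+3)(3v²−33v+84) + (66v−264)
  3v²−33v+84 = ((1/22)v−7/22)(66v−264) + (0)
Last nonzero remainder: 66v−264. Dividing through by 66 gives the monic gcd v−4.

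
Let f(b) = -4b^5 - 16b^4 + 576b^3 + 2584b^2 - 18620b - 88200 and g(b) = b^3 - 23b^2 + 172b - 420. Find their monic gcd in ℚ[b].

b^2 - 17b + 70

By polynomial division,
  -4b^5 - 16b^4 + 576b^3 + 2584b^2 - 18620b - 88200 = (-4b^2 - 108b - 1220)(b^3 - 23b^2 + 172b - 420) + (-8580b^2 + 145860b - 600600)
  b^3 - 23b^2 + 172b - 420 = (-(1/8580)b + 1/1430)(-8580b^2 + 145860b - 600600) + (0)
Last nonzero remainder: -8580b^2 + 145860b - 600600. Dividing through by -8580 gives the monic gcd b^2 - 17b + 70.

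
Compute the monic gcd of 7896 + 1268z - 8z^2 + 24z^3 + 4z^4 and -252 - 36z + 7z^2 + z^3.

42 + 13z + z^2

Apply the Euclidean algorithm:
  4z^4 + 24z^3 - 8z^2 + 1268z + 7896 = (4z - 4)(z^3 + 7z^2 - 36z - 252) + (164z^2 + 2132z + 6888)
  z^3 + 7z^2 - 36z - 252 = ((1/164)z - 3/82)(164z^2 + 2132z + 6888) + (0)
Last nonzero remainder: 164z^2 + 2132z + 6888. Dividing through by 164 gives the monic gcd z^2 + 13z + 42.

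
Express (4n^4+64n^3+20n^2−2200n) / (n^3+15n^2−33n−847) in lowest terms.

Apply the Euclidean algorithm:
  4n^4+64n^3+20n^2−2200n = (4n+4)(n^3+15n^2−33n−847) + (92n^2+1320n+3388)
  n^3+15n^2−33n−847 = ((1/92)n+15/2116)(92n^2+1320n+3388) + (−(41888/529)n−460768/529)
  92n^2+1320n+3388 = (−(12167/10472)n−529/136)(−(41888/529)n−460768/529) + (0)
Last nonzero remainder: −(41888/529)n−460768/529. Dividing through by −41888/529 gives the monic gcd n+11.
Cancel n+11 from numerator and denominator to get the reduced form.

(4n^3+20n^2−200n)/(n^2+4n−77)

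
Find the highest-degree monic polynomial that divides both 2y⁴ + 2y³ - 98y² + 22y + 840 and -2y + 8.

y - 4

By polynomial division,
  2y⁴ + 2y³ - 98y² + 22y + 840 = (-y³ - 5y² + 29y + 105)(-2y + 8) + (0)
Last nonzero remainder: -2y + 8. Dividing through by -2 gives the monic gcd y - 4.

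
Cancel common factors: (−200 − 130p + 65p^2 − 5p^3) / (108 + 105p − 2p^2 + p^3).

(−200 + 70p − 5p^2)/(108 − 3p + p^2)

Repeated division with remainder:
  −5p^3 + 65p^2 − 130p − 200 = (−5)(p^3 − 2p^2 + 105p + 108) + (55p^2 + 395p + 340)
  p^3 − 2p^2 + 105p + 108 = ((1/55)p − 101/605)(55p^2 + 395p + 340) + ((19936/121)p + 19936/121)
  55p^2 + 395p + 340 = ((6655/19936)p + 10285/4984)((19936/121)p + 19936/121) + (0)
Last nonzero remainder: (19936/121)p + 19936/121. Dividing through by 19936/121 gives the monic gcd p + 1.
Cancel p + 1 from numerator and denominator to get the reduced form.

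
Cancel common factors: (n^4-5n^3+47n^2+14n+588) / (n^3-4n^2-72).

Euclidean algorithm in ℚ[n]:
  n^4-5n^3+47n^2+14n+588 = (n-1)(n^3-4n^2-72) + (43n^2+86n+516)
  n^3-4n^2-72 = ((1/43)n-6/43)(43n^2+86n+516) + (0)
Last nonzero remainder: 43n^2+86n+516. Dividing through by 43 gives the monic gcd n^2+2n+12.
Cancel n^2+2n+12 from numerator and denominator to get the reduced form.

(n^2-7n+49)/(n-6)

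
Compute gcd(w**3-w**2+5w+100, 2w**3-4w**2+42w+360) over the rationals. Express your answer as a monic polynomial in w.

Euclidean algorithm in ℚ[w]:
  w**3-w**2+5w+100 = (1/2)(2w**3-4w**2+42w+360) + (w**2-16w-80)
  2w**3-4w**2+42w+360 = (2w+28)(w**2-16w-80) + (650w+2600)
  w**2-16w-80 = ((1/650)w-2/65)(650w+2600) + (0)
Last nonzero remainder: 650w+2600. Dividing through by 650 gives the monic gcd w+4.

w+4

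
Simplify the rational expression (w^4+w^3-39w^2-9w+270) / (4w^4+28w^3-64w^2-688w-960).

(w^2-9)/(4w^2+24w+32)

Apply the Euclidean algorithm:
  w^4+w^3-39w^2-9w+270 = (1/4)(4w^4+28w^3-64w^2-688w-960) + (-6w^3-23w^2+163w+510)
  4w^4+28w^3-64w^2-688w-960 = (-(2/3)w-19/9)(-6w^3-23w^2+163w+510) + (-(35/9)w^2-(35/9)w+350/3)
  -6w^3-23w^2+163w+510 = ((54/35)w+153/35)(-(35/9)w^2-(35/9)w+350/3) + (0)
Last nonzero remainder: -(35/9)w^2-(35/9)w+350/3. Dividing through by -35/9 gives the monic gcd w^2+w-30.
Cancel w^2+w-30 from numerator and denominator to get the reduced form.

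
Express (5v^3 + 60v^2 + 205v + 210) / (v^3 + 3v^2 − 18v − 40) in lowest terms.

Apply the Euclidean algorithm:
  5v^3 + 60v^2 + 205v + 210 = (5)(v^3 + 3v^2 − 18v − 40) + (45v^2 + 295v + 410)
  v^3 + 3v^2 − 18v − 40 = ((1/45)v − 32/405)(45v^2 + 295v + 410) + (−(308/81)v − 616/81)
  45v^2 + 295v + 410 = (−(3645/308)v − 16605/308)(−(308/81)v − 616/81) + (0)
Last nonzero remainder: −(308/81)v − 616/81. Dividing through by −308/81 gives the monic gcd v + 2.
Cancel v + 2 from numerator and denominator to get the reduced form.

(5v^2 + 50v + 105)/(v^2 + v − 20)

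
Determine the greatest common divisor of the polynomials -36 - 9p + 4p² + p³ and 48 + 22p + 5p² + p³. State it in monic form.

Euclidean algorithm in ℚ[p]:
  p³ + 4p² - 9p - 36 = (p³ + 5p² + 22p + 48) + (-p² - 31p - 84)
  p³ + 5p² + 22p + 48 = (-p + 26)(-p² - 31p - 84) + (744p + 2232)
  -p² - 31p - 84 = (-(1/744)p - 7/186)(744p + 2232) + (0)
Last nonzero remainder: 744p + 2232. Dividing through by 744 gives the monic gcd p + 3.

3 + p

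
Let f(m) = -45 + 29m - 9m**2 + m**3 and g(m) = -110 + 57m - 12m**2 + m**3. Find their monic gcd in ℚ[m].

Euclidean algorithm in ℚ[m]:
  m**3 - 9m**2 + 29m - 45 = (m**3 - 12m**2 + 57m - 110) + (3m**2 - 28m + 65)
  m**3 - 12m**2 + 57m - 110 = ((1/3)m - 8/9)(3m**2 - 28m + 65) + ((94/9)m - 470/9)
  3m**2 - 28m + 65 = ((27/94)m - 117/94)((94/9)m - 470/9) + (0)
Last nonzero remainder: (94/9)m - 470/9. Dividing through by 94/9 gives the monic gcd m - 5.

-5 + m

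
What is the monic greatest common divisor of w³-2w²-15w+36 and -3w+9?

Apply the Euclidean algorithm:
  w³-2w²-15w+36 = (-(1/3)w²-(1/3)w+4)(-3w+9) + (0)
Last nonzero remainder: -3w+9. Dividing through by -3 gives the monic gcd w-3.

w-3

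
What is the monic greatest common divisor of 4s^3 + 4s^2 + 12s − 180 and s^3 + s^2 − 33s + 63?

Euclidean algorithm in ℚ[s]:
  4s^3 + 4s^2 + 12s − 180 = (4)(s^3 + s^2 − 33s + 63) + (144s − 432)
  s^3 + s^2 − 33s + 63 = ((1/144)s^2 + (1/36)s − 7/48)(144s − 432) + (0)
Last nonzero remainder: 144s − 432. Dividing through by 144 gives the monic gcd s − 3.

s − 3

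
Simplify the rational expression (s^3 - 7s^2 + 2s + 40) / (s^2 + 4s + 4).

By polynomial division,
  s^3 - 7s^2 + 2s + 40 = (s - 11)(s^2 + 4s + 4) + (42s + 84)
  s^2 + 4s + 4 = ((1/42)s + 1/21)(42s + 84) + (0)
Last nonzero remainder: 42s + 84. Dividing through by 42 gives the monic gcd s + 2.
Cancel s + 2 from numerator and denominator to get the reduced form.

(s^2 - 9s + 20)/(s + 2)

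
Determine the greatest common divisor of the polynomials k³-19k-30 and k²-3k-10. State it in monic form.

By polynomial division,
  k³-19k-30 = (k+3)(k²-3k-10) + (0)
The last nonzero remainder k²-3k-10 is already monic.

k²-3k-10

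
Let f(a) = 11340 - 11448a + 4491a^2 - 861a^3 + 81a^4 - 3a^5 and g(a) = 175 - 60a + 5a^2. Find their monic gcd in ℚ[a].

35 - 12a + a^2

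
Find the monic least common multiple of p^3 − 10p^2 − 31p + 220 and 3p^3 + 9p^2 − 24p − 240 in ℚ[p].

p^5 − 3p^4 − 81p^3 − 197p^2 + 920p + 4400

Apply the Euclidean algorithm:
  p^3 − 10p^2 − 31p + 220 = (1/3)(3p^3 + 9p^2 − 24p − 240) + (−13p^2 − 23p + 300)
  3p^3 + 9p^2 − 24p − 240 = (−(3/13)p − 48/169)(−13p^2 − 23p + 300) + ((6540/169)p − 26160/169)
  −13p^2 − 23p + 300 = (−(2197/6540)p − 845/436)((6540/169)p − 26160/169) + (0)
Last nonzero remainder: (6540/169)p − 26160/169. Dividing through by 6540/169 gives the monic gcd p − 4.
Then lcm(f, g) = f·g / gcd(f, g); expanding and making the result monic gives the answer.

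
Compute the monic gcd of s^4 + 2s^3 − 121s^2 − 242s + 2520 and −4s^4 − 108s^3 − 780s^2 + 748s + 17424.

s^2 + 5s − 36

Euclidean algorithm in ℚ[s]:
  s^4 + 2s^3 − 121s^2 − 242s + 2520 = (−1/4)(−4s^4 − 108s^3 − 780s^2 + 748s + 17424) + (−25s^3 − 316s^2 − 55s + 6876)
  −4s^4 − 108s^3 − 780s^2 + 748s + 17424 = ((4/25)s + 1436/625)(−25s^3 − 316s^2 − 55s + 6876) + (−(28224/625)s^2 − (28224/125)s + 1016064/625)
  −25s^3 − 316s^2 − 55s + 6876 = ((15625/28224)s + 119375/28224)(−(28224/625)s^2 − (28224/125)s + 1016064/625) + (0)
Last nonzero remainder: −(28224/625)s^2 − (28224/125)s + 1016064/625. Dividing through by −28224/625 gives the monic gcd s^2 + 5s − 36.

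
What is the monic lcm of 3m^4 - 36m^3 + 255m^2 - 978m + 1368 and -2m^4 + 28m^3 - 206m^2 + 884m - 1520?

m^5 - 17m^4 + 145m^3 - 751m^2 + 2086m - 2280

Repeated division with remainder:
  3m^4 - 36m^3 + 255m^2 - 978m + 1368 = (-3/2)(-2m^4 + 28m^3 - 206m^2 + 884m - 1520) + (6m^3 - 54m^2 + 348m - 912)
  -2m^4 + 28m^3 - 206m^2 + 884m - 1520 = (-(1/3)m + 5/3)(6m^3 - 54m^2 + 348m - 912) + (0)
Last nonzero remainder: 6m^3 - 54m^2 + 348m - 912. Dividing through by 6 gives the monic gcd m^3 - 9m^2 + 58m - 152.
Then lcm(f, g) = f·g / gcd(f, g); expanding and making the result monic gives the answer.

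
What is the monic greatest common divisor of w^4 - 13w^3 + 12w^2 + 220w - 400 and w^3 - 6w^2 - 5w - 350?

By polynomial division,
  w^4 - 13w^3 + 12w^2 + 220w - 400 = (w - 7)(w^3 - 6w^2 - 5w - 350) + (-25w^2 + 535w - 2850)
  w^3 - 6w^2 - 5w - 350 = (-(1/25)w - 77/125)(-25w^2 + 535w - 2850) + ((5264/25)w - 10528/5)
  -25w^2 + 535w - 2850 = (-(625/5264)w + 7125/5264)((5264/25)w - 10528/5) + (0)
Last nonzero remainder: (5264/25)w - 10528/5. Dividing through by 5264/25 gives the monic gcd w - 10.

w - 10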